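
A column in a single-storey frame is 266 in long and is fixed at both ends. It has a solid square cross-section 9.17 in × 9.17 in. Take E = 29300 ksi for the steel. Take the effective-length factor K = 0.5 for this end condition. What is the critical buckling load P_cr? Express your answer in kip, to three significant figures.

P_cr ≈ 9630 kip

I = a⁴/12 = 9.17⁴/12 = 589.2 in⁴
Effective length L_e = K·L = 0.5 × 266 = 133.0 in
P_cr = π²EI / L_e² = π² × 29300×10³ × 589.2 / 133.0² = 9.633×10^6 lb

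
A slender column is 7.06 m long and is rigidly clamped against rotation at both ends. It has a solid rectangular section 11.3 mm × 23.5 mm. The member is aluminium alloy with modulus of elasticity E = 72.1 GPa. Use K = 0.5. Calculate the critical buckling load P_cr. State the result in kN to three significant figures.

P_cr ≈ 0.161 kN

Buckling occurs about the weak axis: I_min = h·b³/12 with b = 11.3 mm (the shorter side).
I_min = 23.5×11.3³/12 = 2.826×10^3 mm⁴
I = 2.826×10^3 mm⁴ = 2.826×10^-9 m⁴
Effective length L_e = K·L = 0.5 × 7.06 = 3.530 m
P_cr = π²EI / L_e² = π² × 72.1×10⁹ × 2.826×10^-9 / 3.530² = 161.4 N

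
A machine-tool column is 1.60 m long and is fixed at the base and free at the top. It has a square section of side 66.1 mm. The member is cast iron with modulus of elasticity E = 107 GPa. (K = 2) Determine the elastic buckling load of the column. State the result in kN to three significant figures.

P_cr ≈ 164 kN

I = a⁴/12 = 66.1⁴/12 = 1.591×10^6 mm⁴
I = 1.591×10^6 mm⁴ = 1.591×10^-6 m⁴
Effective length L_e = K·L = 2 × 1.60 = 3.200 m
P_cr = π²EI / L_e² = π² × 107×10⁹ × 1.591×10^-6 / 3.200² = 1.641×10^5 N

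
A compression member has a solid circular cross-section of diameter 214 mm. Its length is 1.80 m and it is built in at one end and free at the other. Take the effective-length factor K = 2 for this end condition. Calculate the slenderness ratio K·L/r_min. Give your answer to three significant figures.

λ ≈ 67.3

I = πd⁴/64 = π×214⁴/64 = 1.029×10^8 mm⁴
A = 3.597×10^4 mm²;  r_min = √(I/A) = √(1.029×10^8/3.597×10^4) = 53.50 mm
L_e = K·L = 2 × 1.80 m = 3.600 m = 3600.0 mm
λ = L_e / r_min = 3600.0 / 53.50 = 67.3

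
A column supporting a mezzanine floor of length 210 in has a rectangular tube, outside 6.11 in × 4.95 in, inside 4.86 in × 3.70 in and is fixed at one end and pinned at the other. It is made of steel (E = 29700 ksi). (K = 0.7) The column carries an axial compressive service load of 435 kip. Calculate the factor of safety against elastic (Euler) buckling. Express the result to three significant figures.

Weak-axis I_min = (h_o·b_o³ − h_i·b_i³)/12 with b_o = 4.95, b_i = 3.700 in (shorter outer/inner sides).
I_min = (6.11×4.95³ − 4.860×3.700³)/12 = 41.24 in⁴
Effective length L_e = K·L = 0.7 × 210 = 147.0 in
P_cr = π²EI / L_e² = π² × 29700×10³ × 41.24 / 147.0² = 5.594×10^5 lb
Factor of safety n = P_cr / P = 559.44 / 435 = 1.29

n ≈ 1.29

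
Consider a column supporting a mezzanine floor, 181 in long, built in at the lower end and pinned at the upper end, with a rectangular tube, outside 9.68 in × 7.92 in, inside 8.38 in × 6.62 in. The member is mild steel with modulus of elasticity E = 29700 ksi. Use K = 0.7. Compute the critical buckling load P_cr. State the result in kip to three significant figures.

P_cr ≈ 3620 kip

Weak-axis I_min = (h_o·b_o³ − h_i·b_i³)/12 with b_o = 7.92, b_i = 6.620 in (shorter outer/inner sides).
I_min = (9.68×7.92³ − 8.380×6.620³)/12 = 198.1 in⁴
Effective length L_e = K·L = 0.7 × 181 = 126.7 in
P_cr = π²EI / L_e² = π² × 29700×10³ × 198.1 / 126.7² = 3.618×10^6 lb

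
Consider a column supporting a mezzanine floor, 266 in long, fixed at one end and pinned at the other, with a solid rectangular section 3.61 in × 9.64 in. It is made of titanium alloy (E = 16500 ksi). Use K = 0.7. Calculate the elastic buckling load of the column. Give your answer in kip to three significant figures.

P_cr ≈ 178 kip

Buckling occurs about the weak axis: I_min = h·b³/12 with b = 3.61 in (the shorter side).
I_min = 9.64×3.61³/12 = 37.79 in⁴
Effective length L_e = K·L = 0.7 × 266 = 186.2 in
P_cr = π²EI / L_e² = π² × 16500×10³ × 37.79 / 186.2² = 1.775×10^5 lb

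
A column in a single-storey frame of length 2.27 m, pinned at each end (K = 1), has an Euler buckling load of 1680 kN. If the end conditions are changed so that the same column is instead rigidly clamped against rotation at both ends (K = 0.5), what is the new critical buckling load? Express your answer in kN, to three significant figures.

P_cr ∝ 1/K², so P_cr,new = P_cr,old × (K_old/K_new)² = 1680 × (1/0.5)²
= 1680 × 4.000 = 6720 kN

P_cr ≈ 6720 kN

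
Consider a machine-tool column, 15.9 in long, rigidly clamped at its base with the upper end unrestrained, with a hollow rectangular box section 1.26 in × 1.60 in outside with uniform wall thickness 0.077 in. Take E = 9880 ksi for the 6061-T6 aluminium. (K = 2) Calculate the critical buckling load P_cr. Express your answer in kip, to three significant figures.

P_cr ≈ 10.0 kip

Inner dimensions: h_i = 1.60 − 2×0.077 = 1.446 in, b_i = 1.26 − 2×0.077 = 1.106 in
Weak-axis I_min = (h_o·b_o³ − h_i·b_i³)/12 with b_o = 1.26, b_i = 1.106 in (shorter outer/inner sides).
I_min = (1.60×1.26³ − 1.446×1.106³)/12 = 0.1037 in⁴
Effective length L_e = K·L = 2 × 15.9 = 31.80 in
P_cr = π²EI / L_e² = π² × 9880×10³ × 0.1037 / 31.80² = 9.999×10^3 lb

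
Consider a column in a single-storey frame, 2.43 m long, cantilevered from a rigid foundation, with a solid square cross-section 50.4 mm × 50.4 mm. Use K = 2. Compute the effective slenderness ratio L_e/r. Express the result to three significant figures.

λ ≈ 334

For a square r = a/√12 = 50.4/√12 = 14.55 mm
L_e = K·L = 2 × 2.43 m = 4.860 m = 4860.0 mm
λ = L_e / r_min = 4860.0 / 14.55 = 334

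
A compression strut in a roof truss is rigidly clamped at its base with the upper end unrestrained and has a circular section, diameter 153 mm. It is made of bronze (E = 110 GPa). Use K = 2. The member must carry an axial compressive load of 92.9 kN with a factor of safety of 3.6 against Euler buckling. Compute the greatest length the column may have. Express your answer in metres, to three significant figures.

L_max ≈ 4.67 m

I = πd⁴/64 = π×153⁴/64 = 2.690×10^7 mm⁴
I = 2.690×10^-5 m⁴
Required critical load P_cr = n·P = 3.6 × 92.9 = 334.4 kN = 3.344×10^5 N
From P_cr = π²EI/(K·L)²:  L = (1/K)·√(π²EI/P_cr) = (1/2)·√(π²×1.10×10^11×2.690×10^-5/3.344×10^5)
L = 4.67 m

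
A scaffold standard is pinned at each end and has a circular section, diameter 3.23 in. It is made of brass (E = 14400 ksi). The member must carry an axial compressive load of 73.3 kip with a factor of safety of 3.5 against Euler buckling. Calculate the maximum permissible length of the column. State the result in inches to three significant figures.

L_max ≈ 54.4 in

I = πd⁴/64 = π×3.23⁴/64 = 5.343 in⁴
Required critical load P_cr = n·P = 3.5 × 73.3 = 256.6 kip = 2.566×10^5 lb
From P_cr = π²EI/(K·L)²:  L = (1/K)·√(π²EI/P_cr) = (1/1)·√(π²×1.44×10^7×5.343/2.566×10^5)
L = 54.4 in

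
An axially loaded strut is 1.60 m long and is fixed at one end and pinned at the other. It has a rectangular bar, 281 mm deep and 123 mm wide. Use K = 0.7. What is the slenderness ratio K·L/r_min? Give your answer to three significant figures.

For a rectangle r_min = b/√12 = 123/√12 = 35.51 mm
L_e = K·L = 0.7 × 1.60 m = 1.120 m = 1120.0 mm
λ = L_e / r_min = 1120.0 / 35.51 = 31.5

λ ≈ 31.5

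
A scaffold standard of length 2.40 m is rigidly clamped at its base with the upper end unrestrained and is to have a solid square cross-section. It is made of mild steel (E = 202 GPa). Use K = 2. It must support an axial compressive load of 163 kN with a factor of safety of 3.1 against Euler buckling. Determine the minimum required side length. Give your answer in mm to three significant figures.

a ≈ 91.5 mm

Required P_cr = n·P = 3.1 × 163 = 505.3 kN
L_e = K·L = 2 × 2.40 = 4.800 m
Required I = P_cr·L_e²/(π²E) = 5.053×10^5 × 4.800² / (π² × 2.02×10^11) = 5.840×10^-6 m⁴
I_req = 5.840×10^6 mm⁴
Solid square: I = a⁴/12  ⇒  a = (12I)^(1/4) = (12×5.840×10^6)^(1/4) = 91.5 mm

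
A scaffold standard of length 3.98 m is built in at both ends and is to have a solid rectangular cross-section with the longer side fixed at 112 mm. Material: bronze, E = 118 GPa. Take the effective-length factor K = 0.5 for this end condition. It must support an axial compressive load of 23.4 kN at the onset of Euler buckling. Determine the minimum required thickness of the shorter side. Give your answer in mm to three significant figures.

b ≈ 20.4 mm

L_e = K·L = 0.5 × 3.98 = 1.990 m
Required I = P_cr·L_e²/(π²E) = 2.340×10^4 × 1.990² / (π² × 1.18×10^11) = 7.957×10^-8 m⁴
I_req = 7.957×10^4 mm⁴
Rectangle, weak axis: I_min = h·b³/12 with h = 112 mm fixed  ⇒  b = (12I/h)^(1/3) = 20.4 mm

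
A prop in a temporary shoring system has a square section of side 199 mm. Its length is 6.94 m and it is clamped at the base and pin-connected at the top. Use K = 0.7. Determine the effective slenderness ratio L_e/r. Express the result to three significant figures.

λ ≈ 84.6

I = a⁴/12 = 199⁴/12 = 1.307×10^8 mm⁴
A = 3.960×10^4 mm²;  r_min = √(I/A) = √(1.307×10^8/3.960×10^4) = 57.45 mm
L_e = K·L = 0.7 × 6.94 m = 4.858 m = 4858.0 mm
λ = L_e / r_min = 4858.0 / 57.45 = 84.6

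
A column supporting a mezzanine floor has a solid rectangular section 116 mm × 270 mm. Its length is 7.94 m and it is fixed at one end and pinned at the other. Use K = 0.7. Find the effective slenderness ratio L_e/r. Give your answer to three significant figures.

Buckling occurs about the weak axis: I_min = h·b³/12 with b = 116 mm (the shorter side).
I_min = 270×116³/12 = 3.512×10^7 mm⁴
A = 3.132×10^4 mm²;  r_min = √(I/A) = √(3.512×10^7/3.132×10^4) = 33.49 mm
L_e = K·L = 0.7 × 7.94 m = 5.558 m = 5558.0 mm
λ = L_e / r_min = 5558.0 / 33.49 = 166

λ ≈ 166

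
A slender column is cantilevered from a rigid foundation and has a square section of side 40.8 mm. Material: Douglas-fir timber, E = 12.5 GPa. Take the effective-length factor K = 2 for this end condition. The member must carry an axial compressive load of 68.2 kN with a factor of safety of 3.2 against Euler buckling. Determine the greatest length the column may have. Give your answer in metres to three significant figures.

L_max ≈ 0.181 m

I = a⁴/12 = 40.8⁴/12 = 2.309×10^5 mm⁴
I = 2.309×10^-7 m⁴
Required critical load P_cr = n·P = 3.2 × 68.2 = 218.2 kN = 2.182×10^5 N
From P_cr = π²EI/(K·L)²:  L = (1/K)·√(π²EI/P_cr) = (1/2)·√(π²×1.25×10^10×2.309×10^-7/2.182×10^5)
L = 0.181 m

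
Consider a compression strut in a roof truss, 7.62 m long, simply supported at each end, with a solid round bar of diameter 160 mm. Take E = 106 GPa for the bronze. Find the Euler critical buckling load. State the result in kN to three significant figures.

I = πd⁴/64 = π×160⁴/64 = 3.217×10^7 mm⁴
I = 3.217×10^7 mm⁴ = 3.217×10^-5 m⁴
Effective length L_e = K·L = 1 × 7.62 = 7.620 m
P_cr = π²EI / L_e² = π² × 106×10⁹ × 3.217×10^-5 / 7.620² = 5.796×10^5 N

P_cr ≈ 580 kN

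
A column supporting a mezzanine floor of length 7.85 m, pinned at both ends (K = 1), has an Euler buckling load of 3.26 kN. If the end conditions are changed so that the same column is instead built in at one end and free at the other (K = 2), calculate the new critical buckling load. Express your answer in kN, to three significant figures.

P_cr ≈ 0.815 kN

P_cr ∝ 1/K², so P_cr,new = P_cr,old × (K_old/K_new)² = 3.26 × (1/2)²
= 3.26 × 0.2500 = 0.815 kN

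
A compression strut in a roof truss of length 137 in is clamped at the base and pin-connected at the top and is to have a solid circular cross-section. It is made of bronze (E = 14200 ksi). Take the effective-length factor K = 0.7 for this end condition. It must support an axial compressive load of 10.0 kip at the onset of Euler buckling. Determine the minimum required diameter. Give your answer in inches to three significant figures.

d ≈ 1.91 in

L_e = K·L = 0.7 × 137 = 95.90 in
Required I = P_cr·L_e²/(π²E) = 1.000×10^4 × 95.90² / (π² × 1.42×10^7) = 0.6562 in⁴
Solid circle: I = πd⁴/64  ⇒  d = (64I/π)^(1/4) = (64×0.6562/π)^(1/4) = 1.91 in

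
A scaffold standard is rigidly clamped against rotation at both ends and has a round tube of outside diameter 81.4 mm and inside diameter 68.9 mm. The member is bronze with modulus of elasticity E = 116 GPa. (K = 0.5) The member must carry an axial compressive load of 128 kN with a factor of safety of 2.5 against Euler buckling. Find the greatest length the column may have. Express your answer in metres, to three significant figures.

d_o = 81.4 mm, d_i = 68.9 mm
I = π(d_o⁴ − d_i⁴)/64 = π(81.4⁴ − 68.90⁴)/64 = 1.049×10^6 mm⁴
I = 1.049×10^-6 m⁴
Required critical load P_cr = n·P = 2.5 × 128 = 320.0 kN = 3.200×10^5 N
From P_cr = π²EI/(K·L)²:  L = (1/K)·√(π²EI/P_cr) = (1/0.5)·√(π²×1.16×10^11×1.049×10^-6/3.200×10^5)
L = 3.87 m

L_max ≈ 3.87 m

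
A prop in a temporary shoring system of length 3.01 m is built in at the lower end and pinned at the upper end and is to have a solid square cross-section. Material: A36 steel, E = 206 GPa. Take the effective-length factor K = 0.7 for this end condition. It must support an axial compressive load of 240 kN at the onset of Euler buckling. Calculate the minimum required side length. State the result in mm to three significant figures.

a ≈ 50.1 mm

L_e = K·L = 0.7 × 3.01 = 2.107 m
Required I = P_cr·L_e²/(π²E) = 2.400×10^5 × 2.107² / (π² × 2.06×10^11) = 5.241×10^-7 m⁴
I_req = 5.241×10^5 mm⁴
Solid square: I = a⁴/12  ⇒  a = (12I)^(1/4) = (12×5.241×10^5)^(1/4) = 50.1 mm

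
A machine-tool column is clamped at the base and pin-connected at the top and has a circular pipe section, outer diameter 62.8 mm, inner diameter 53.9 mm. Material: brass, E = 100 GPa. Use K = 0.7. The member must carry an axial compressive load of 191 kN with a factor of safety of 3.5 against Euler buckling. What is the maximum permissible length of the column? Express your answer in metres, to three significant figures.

L_max ≈ 1.03 m

d_o = 62.8 mm, d_i = 53.9 mm
I = π(d_o⁴ − d_i⁴)/64 = π(62.8⁴ − 53.90⁴)/64 = 3.492×10^5 mm⁴
I = 3.492×10^-7 m⁴
Required critical load P_cr = n·P = 3.5 × 191 = 668.5 kN = 6.685×10^5 N
From P_cr = π²EI/(K·L)²:  L = (1/K)·√(π²EI/P_cr) = (1/0.7)·√(π²×1.00×10^11×3.492×10^-7/6.685×10^5)
L = 1.03 m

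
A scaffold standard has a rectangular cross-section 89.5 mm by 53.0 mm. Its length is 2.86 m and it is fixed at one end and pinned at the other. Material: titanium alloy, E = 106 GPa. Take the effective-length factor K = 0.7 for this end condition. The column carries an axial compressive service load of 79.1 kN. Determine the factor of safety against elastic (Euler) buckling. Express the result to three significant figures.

Buckling occurs about the weak axis: I_min = h·b³/12 with b = 53.0 mm (the shorter side).
I_min = 89.5×53.0³/12 = 1.110×10^6 mm⁴
I = 1.110×10^6 mm⁴ = 1.110×10^-6 m⁴
Effective length L_e = K·L = 0.7 × 2.86 = 2.002 m
P_cr = π²EI / L_e² = π² × 106×10⁹ × 1.110×10^-6 / 2.002² = 2.898×10^5 N
Factor of safety n = P_cr / P = 289.83 / 79.1 = 3.66

n ≈ 3.66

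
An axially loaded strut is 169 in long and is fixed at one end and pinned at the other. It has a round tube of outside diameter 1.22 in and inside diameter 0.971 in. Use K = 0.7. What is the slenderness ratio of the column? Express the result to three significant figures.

λ ≈ 303

d_o = 1.22 in, d_i = 0.971 in
I = π(d_o⁴ − d_i⁴)/64 = π(1.22⁴ − 0.9710⁴)/64 = 6.511×10^-2 in⁴
A = 0.4285 in²;  r_min = √(I/A) = √(6.511×10^-2/0.4285) = 0.3898 in
L_e = K·L = 0.7 × 169 = 118.3 in
λ = L_e / r_min = 118.30 / 0.3898 = 303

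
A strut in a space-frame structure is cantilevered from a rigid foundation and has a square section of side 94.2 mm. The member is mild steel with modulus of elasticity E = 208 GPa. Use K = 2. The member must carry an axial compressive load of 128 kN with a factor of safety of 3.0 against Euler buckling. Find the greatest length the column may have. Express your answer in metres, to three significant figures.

L_max ≈ 2.96 m

I = a⁴/12 = 94.2⁴/12 = 6.562×10^6 mm⁴
I = 6.562×10^-6 m⁴
Required critical load P_cr = n·P = 3.0 × 128 = 384.0 kN = 3.840×10^5 N
From P_cr = π²EI/(K·L)²:  L = (1/K)·√(π²EI/P_cr) = (1/2)·√(π²×2.08×10^11×6.562×10^-6/3.840×10^5)
L = 2.96 m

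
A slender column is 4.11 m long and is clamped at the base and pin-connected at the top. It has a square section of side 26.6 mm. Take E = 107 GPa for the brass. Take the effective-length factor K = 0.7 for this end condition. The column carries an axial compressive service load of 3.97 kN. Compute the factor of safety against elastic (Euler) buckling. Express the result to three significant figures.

n ≈ 1.34

I = a⁴/12 = 26.6⁴/12 = 4.172×10^4 mm⁴
I = 4.172×10^4 mm⁴ = 4.172×10^-8 m⁴
Effective length L_e = K·L = 0.7 × 4.11 = 2.877 m
P_cr = π²EI / L_e² = π² × 107×10⁹ × 4.172×10^-8 / 2.877² = 5.323×10^3 N
Factor of safety n = P_cr / P = 5.3229 / 3.97 = 1.34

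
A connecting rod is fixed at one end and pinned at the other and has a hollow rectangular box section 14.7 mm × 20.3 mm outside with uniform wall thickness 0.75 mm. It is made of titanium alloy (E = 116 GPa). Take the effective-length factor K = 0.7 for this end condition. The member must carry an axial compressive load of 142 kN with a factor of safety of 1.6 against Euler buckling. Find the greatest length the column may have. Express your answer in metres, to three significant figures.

Inner dimensions: h_i = 20.3 − 2×0.75 = 18.80 mm, b_i = 14.7 − 2×0.75 = 13.20 mm
Weak-axis I_min = (h_o·b_o³ − h_i·b_i³)/12 with b_o = 14.7, b_i = 13.20 mm (shorter outer/inner sides).
I_min = (20.3×14.7³ − 18.80×13.20³)/12 = 1.770×10^3 mm⁴
I = 1.770×10^-9 m⁴
Required critical load P_cr = n·P = 1.6 × 142 = 227.2 kN = 2.272×10^5 N
From P_cr = π²EI/(K·L)²:  L = (1/K)·√(π²EI/P_cr) = (1/0.7)·√(π²×1.16×10^11×1.770×10^-9/2.272×10^5)
L = 0.135 m

L_max ≈ 0.135 m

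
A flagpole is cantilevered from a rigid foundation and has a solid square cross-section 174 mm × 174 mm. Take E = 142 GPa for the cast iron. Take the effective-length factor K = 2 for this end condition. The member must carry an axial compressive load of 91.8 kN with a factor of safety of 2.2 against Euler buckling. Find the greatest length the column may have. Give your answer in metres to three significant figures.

I = a⁴/12 = 174⁴/12 = 7.639×10^7 mm⁴
I = 7.639×10^-5 m⁴
Required critical load P_cr = n·P = 2.2 × 91.8 = 202.0 kN = 2.020×10^5 N
From P_cr = π²EI/(K·L)²:  L = (1/K)·√(π²EI/P_cr) = (1/2)·√(π²×1.42×10^11×7.639×10^-5/2.020×10^5)
L = 11.5 m

L_max ≈ 11.5 m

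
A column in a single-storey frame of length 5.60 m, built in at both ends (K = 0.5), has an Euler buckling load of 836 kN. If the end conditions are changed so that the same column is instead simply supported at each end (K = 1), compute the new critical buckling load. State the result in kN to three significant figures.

P_cr ∝ 1/K², so P_cr,new = P_cr,old × (K_old/K_new)² = 836 × (0.5/1)²
= 836 × 0.2500 = 209 kN

P_cr ≈ 209 kN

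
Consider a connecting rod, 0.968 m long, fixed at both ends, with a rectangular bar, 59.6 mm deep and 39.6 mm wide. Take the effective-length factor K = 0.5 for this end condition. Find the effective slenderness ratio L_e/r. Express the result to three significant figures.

Buckling occurs about the weak axis: I_min = h·b³/12 with b = 39.6 mm (the shorter side).
I_min = 59.6×39.6³/12 = 3.084×10^5 mm⁴
A = 2.360×10^3 mm²;  r_min = √(I/A) = √(3.084×10^5/2.360×10^3) = 11.43 mm
L_e = K·L = 0.5 × 0.968 m = 0.4840 m = 484.00 mm
λ = L_e / r_min = 484.00 / 11.43 = 42.3

λ ≈ 42.3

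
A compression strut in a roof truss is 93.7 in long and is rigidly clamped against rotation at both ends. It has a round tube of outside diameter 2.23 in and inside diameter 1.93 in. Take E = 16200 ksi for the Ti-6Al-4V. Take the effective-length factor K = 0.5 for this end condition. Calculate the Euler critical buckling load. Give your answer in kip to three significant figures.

P_cr ≈ 38.8 kip

d_o = 2.23 in, d_i = 1.93 in
I = π(d_o⁴ − d_i⁴)/64 = π(2.23⁴ − 1.930⁴)/64 = 0.5328 in⁴
Effective length L_e = K·L = 0.5 × 93.7 = 46.85 in
P_cr = π²EI / L_e² = π² × 16200×10³ × 0.5328 / 46.85² = 3.881×10^4 lb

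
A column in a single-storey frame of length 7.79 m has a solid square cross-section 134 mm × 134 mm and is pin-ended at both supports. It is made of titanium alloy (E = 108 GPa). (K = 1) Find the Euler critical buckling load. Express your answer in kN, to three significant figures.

I = a⁴/12 = 134⁴/12 = 2.687×10^7 mm⁴
I = 2.687×10^7 mm⁴ = 2.687×10^-5 m⁴
Effective length L_e = K·L = 1 × 7.79 = 7.790 m
P_cr = π²EI / L_e² = π² × 108×10⁹ × 2.687×10^-5 / 7.790² = 4.719×10^5 N

P_cr ≈ 472 kN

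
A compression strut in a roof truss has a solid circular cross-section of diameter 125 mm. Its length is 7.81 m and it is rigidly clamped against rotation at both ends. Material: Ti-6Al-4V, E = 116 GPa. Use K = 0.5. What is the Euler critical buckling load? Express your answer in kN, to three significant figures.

I = πd⁴/64 = π×125⁴/64 = 1.198×10^7 mm⁴
I = 1.198×10^7 mm⁴ = 1.198×10^-5 m⁴
Effective length L_e = K·L = 0.5 × 7.81 = 3.905 m
P_cr = π²EI / L_e² = π² × 116×10⁹ × 1.198×10^-5 / 3.905² = 8.998×10^5 N

P_cr ≈ 900 kN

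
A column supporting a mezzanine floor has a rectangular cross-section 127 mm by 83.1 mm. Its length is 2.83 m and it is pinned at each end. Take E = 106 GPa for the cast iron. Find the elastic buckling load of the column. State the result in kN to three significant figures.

P_cr ≈ 793 kN

Buckling occurs about the weak axis: I_min = h·b³/12 with b = 83.1 mm (the shorter side).
I_min = 127×83.1³/12 = 6.073×10^6 mm⁴
I = 6.073×10^6 mm⁴ = 6.073×10^-6 m⁴
Effective length L_e = K·L = 1 × 2.83 = 2.830 m
P_cr = π²EI / L_e² = π² × 106×10⁹ × 6.073×10^-6 / 2.830² = 7.933×10^5 N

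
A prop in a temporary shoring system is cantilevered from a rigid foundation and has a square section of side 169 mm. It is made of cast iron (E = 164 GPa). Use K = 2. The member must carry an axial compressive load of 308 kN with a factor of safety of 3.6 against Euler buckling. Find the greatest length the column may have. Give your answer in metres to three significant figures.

L_max ≈ 4.98 m

I = a⁴/12 = 169⁴/12 = 6.798×10^7 mm⁴
I = 6.798×10^-5 m⁴
Required critical load P_cr = n·P = 3.6 × 308 = 1109 kN = 1.109×10^6 N
From P_cr = π²EI/(K·L)²:  L = (1/K)·√(π²EI/P_cr) = (1/2)·√(π²×1.64×10^11×6.798×10^-5/1.109×10^6)
L = 4.98 m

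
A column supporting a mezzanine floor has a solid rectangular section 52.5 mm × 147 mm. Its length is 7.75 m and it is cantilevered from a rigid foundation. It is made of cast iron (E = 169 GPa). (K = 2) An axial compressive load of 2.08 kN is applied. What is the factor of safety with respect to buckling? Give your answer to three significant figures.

Buckling occurs about the weak axis: I_min = h·b³/12 with b = 52.5 mm (the shorter side).
I_min = 147×52.5³/12 = 1.773×10^6 mm⁴
I = 1.773×10^6 mm⁴ = 1.773×10^-6 m⁴
Effective length L_e = K·L = 2 × 7.75 = 15.50 m
P_cr = π²EI / L_e² = π² × 169×10⁹ × 1.773×10^-6 / 15.50² = 1.231×10^4 N
Factor of safety n = P_cr / P = 12.307 / 2.08 = 5.92

n ≈ 5.92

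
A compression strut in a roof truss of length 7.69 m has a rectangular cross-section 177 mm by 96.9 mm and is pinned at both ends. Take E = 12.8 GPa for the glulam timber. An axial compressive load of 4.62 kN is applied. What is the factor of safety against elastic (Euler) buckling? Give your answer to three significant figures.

n ≈ 6.21

Buckling occurs about the weak axis: I_min = h·b³/12 with b = 96.9 mm (the shorter side).
I_min = 177×96.9³/12 = 1.342×10^7 mm⁴
I = 1.342×10^7 mm⁴ = 1.342×10^-5 m⁴
Effective length L_e = K·L = 1 × 7.69 = 7.690 m
P_cr = π²EI / L_e² = π² × 12.8×10⁹ × 1.342×10^-5 / 7.690² = 2.867×10^4 N
Factor of safety n = P_cr / P = 28.670 / 4.62 = 6.21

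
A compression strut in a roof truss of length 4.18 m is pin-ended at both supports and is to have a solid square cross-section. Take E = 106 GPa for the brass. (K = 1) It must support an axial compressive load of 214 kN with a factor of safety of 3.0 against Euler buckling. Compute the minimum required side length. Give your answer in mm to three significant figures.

Required P_cr = n·P = 3.0 × 214 = 642.0 kN
L_e = K·L = 1 × 4.18 = 4.180 m
Required I = P_cr·L_e²/(π²E) = 6.420×10^5 × 4.180² / (π² × 1.06×10^11) = 1.072×10^-5 m⁴
I_req = 1.072×10^7 mm⁴
Solid square: I = a⁴/12  ⇒  a = (12I)^(1/4) = (12×1.072×10^7)^(1/4) = 107 mm

a ≈ 107 mm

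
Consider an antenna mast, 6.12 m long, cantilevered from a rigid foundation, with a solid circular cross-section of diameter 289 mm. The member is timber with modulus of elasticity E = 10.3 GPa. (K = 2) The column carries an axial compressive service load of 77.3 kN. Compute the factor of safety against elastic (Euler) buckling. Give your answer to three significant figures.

I = πd⁴/64 = π×289⁴/64 = 3.424×10^8 mm⁴
I = 3.424×10^8 mm⁴ = 3.424×10^-4 m⁴
Effective length L_e = K·L = 2 × 6.12 = 12.24 m
P_cr = π²EI / L_e² = π² × 10.3×10⁹ × 3.424×10^-4 / 12.24² = 2.323×10^5 N
Factor of safety n = P_cr / P = 232.35 / 77.3 = 3.01

n ≈ 3.01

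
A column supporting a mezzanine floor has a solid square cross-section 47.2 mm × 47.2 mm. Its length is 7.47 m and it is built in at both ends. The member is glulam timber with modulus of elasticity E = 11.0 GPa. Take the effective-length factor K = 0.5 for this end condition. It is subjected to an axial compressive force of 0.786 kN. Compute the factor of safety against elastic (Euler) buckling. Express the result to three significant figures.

n ≈ 4.10

I = a⁴/12 = 47.2⁴/12 = 4.136×10^5 mm⁴
I = 4.136×10^5 mm⁴ = 4.136×10^-7 m⁴
Effective length L_e = K·L = 0.5 × 7.47 = 3.735 m
P_cr = π²EI / L_e² = π² × 11.0×10⁹ × 4.136×10^-7 / 3.735² = 3.219×10^3 N
Factor of safety n = P_cr / P = 3.2188 / 0.786 = 4.10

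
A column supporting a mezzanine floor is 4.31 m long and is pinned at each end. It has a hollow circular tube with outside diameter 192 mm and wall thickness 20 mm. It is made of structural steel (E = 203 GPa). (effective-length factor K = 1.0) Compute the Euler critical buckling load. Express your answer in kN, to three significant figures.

P_cr ≈ 4370 kN

Inner diameter d_i = 192 − 2×20 = 152.0 mm
I = π(d_o⁴ − d_i⁴)/64 = π(192⁴ − 152.0⁴)/64 = 4.050×10^7 mm⁴
I = 4.050×10^7 mm⁴ = 4.050×10^-5 m⁴
Effective length L_e = K·L = 1 × 4.31 = 4.310 m
P_cr = π²EI / L_e² = π² × 203×10⁹ × 4.050×10^-5 / 4.310² = 4.369×10^6 N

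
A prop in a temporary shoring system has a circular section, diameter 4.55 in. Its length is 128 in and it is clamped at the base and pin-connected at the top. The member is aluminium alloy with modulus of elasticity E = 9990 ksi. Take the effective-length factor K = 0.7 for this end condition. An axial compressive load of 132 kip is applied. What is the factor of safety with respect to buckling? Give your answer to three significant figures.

I = πd⁴/64 = π×4.55⁴/64 = 21.04 in⁴
Effective length L_e = K·L = 0.7 × 128 = 89.60 in
P_cr = π²EI / L_e² = π² × 9990×10³ × 21.04 / 89.60² = 2.584×10^5 lb
Factor of safety n = P_cr / P = 258.38 / 132 = 1.96

n ≈ 1.96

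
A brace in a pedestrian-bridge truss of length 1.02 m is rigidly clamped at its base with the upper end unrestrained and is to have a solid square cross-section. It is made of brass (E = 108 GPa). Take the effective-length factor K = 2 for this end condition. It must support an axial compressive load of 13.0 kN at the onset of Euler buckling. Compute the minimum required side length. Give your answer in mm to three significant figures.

L_e = K·L = 2 × 1.02 = 2.040 m
Required I = P_cr·L_e²/(π²E) = 1.300×10^4 × 2.040² / (π² × 1.08×10^11) = 5.076×10^-8 m⁴
I_req = 5.076×10^4 mm⁴
Solid square: I = a⁴/12  ⇒  a = (12I)^(1/4) = (12×5.076×10^4)^(1/4) = 27.9 mm

a ≈ 27.9 mm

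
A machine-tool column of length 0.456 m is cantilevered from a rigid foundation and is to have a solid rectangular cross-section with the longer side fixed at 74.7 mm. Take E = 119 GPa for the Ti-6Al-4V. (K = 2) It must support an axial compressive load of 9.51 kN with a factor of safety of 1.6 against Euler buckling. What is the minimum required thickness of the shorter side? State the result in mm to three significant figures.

Required P_cr = n·P = 1.6 × 9.51 = 15.22 kN
L_e = K·L = 2 × 0.456 = 0.9120 m
Required I = P_cr·L_e²/(π²E) = 1.522×10^4 × 0.9120² / (π² × 1.19×10^11) = 1.078×10^-8 m⁴
I_req = 1.078×10^4 mm⁴
Rectangle, weak axis: I_min = h·b³/12 with h = 74.7 mm fixed  ⇒  b = (12I/h)^(1/3) = 12.0 mm

b ≈ 12.0 mm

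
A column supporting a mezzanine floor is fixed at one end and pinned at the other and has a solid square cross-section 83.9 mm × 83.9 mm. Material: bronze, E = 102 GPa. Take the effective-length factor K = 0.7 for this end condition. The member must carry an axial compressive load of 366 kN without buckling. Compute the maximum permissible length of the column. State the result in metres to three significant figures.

L_max ≈ 4.81 m

I = a⁴/12 = 83.9⁴/12 = 4.129×10^6 mm⁴
I = 4.129×10^-6 m⁴
At the buckling limit P_cr = P = 3.660×10^5 N
From P_cr = π²EI/(K·L)²:  L = (1/K)·√(π²EI/P_cr) = (1/0.7)·√(π²×1.02×10^11×4.129×10^-6/3.660×10^5)
L = 4.81 m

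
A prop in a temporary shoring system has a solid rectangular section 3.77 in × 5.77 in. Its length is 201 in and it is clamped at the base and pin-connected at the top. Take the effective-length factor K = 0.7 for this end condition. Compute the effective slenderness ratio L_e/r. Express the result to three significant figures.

λ ≈ 129

Buckling occurs about the weak axis: I_min = h·b³/12 with b = 3.77 in (the shorter side).
I_min = 5.77×3.77³/12 = 25.76 in⁴
A = 21.75 in²;  r_min = √(I/A) = √(25.76/21.75) = 1.088 in
L_e = K·L = 0.7 × 201 = 140.7 in
λ = L_e / r_min = 140.70 / 1.088 = 129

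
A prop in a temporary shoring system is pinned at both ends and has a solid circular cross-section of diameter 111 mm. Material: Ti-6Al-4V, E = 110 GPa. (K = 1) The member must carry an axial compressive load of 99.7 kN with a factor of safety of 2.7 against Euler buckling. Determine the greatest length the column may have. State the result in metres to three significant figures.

I = πd⁴/64 = π×111⁴/64 = 7.452×10^6 mm⁴
I = 7.452×10^-6 m⁴
Required critical load P_cr = n·P = 2.7 × 99.7 = 269.2 kN = 2.692×10^5 N
From P_cr = π²EI/(K·L)²:  L = (1/K)·√(π²EI/P_cr) = (1/1)·√(π²×1.10×10^11×7.452×10^-6/2.692×10^5)
L = 5.48 m

L_max ≈ 5.48 m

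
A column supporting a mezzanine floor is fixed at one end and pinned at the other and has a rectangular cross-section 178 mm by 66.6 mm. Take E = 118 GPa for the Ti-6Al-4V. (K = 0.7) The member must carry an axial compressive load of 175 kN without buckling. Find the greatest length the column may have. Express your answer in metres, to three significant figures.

L_max ≈ 7.71 m

Buckling occurs about the weak axis: I_min = h·b³/12 with b = 66.6 mm (the shorter side).
I_min = 178×66.6³/12 = 4.382×10^6 mm⁴
I = 4.382×10^-6 m⁴
At the buckling limit P_cr = P = 1.750×10^5 N
From P_cr = π²EI/(K·L)²:  L = (1/K)·√(π²EI/P_cr) = (1/0.7)·√(π²×1.18×10^11×4.382×10^-6/1.750×10^5)
L = 7.71 m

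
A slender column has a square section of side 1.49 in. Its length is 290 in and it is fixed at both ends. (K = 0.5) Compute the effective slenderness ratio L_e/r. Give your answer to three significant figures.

λ ≈ 337

For a square r = a/√12 = 1.49/√12 = 0.4301 in
L_e = K·L = 0.5 × 290 = 145.0 in
λ = L_e / r_min = 145.00 / 0.4301 = 337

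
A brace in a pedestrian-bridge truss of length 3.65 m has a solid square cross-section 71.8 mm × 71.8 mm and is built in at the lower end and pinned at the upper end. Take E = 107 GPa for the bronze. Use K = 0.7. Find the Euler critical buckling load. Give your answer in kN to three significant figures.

I = a⁴/12 = 71.8⁴/12 = 2.215×10^6 mm⁴
I = 2.215×10^6 mm⁴ = 2.215×10^-6 m⁴
Effective length L_e = K·L = 0.7 × 3.65 = 2.555 m
P_cr = π²EI / L_e² = π² × 107×10⁹ × 2.215×10^-6 / 2.555² = 3.583×10^5 N

P_cr ≈ 358 kN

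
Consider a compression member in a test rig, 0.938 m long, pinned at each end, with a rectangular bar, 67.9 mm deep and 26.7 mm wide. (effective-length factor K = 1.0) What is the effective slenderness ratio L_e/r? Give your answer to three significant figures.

λ ≈ 122

Buckling occurs about the weak axis: I_min = h·b³/12 with b = 26.7 mm (the shorter side).
I_min = 67.9×26.7³/12 = 1.077×10^5 mm⁴
A = 1.813×10^3 mm²;  r_min = √(I/A) = √(1.077×10^5/1.813×10^3) = 7.708 mm
L_e = K·L = 1 × 0.938 m = 0.9380 m = 938.00 mm
λ = L_e / r_min = 938.00 / 7.708 = 122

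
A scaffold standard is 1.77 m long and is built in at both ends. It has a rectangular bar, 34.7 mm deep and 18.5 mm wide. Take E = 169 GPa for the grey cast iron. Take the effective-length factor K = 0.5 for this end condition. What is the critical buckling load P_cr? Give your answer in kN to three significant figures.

Buckling occurs about the weak axis: I_min = h·b³/12 with b = 18.5 mm (the shorter side).
I_min = 34.7×18.5³/12 = 1.831×10^4 mm⁴
I = 1.831×10^4 mm⁴ = 1.831×10^-8 m⁴
Effective length L_e = K·L = 0.5 × 1.77 = 0.8850 m
P_cr = π²EI / L_e² = π² × 169×10⁹ × 1.831×10^-8 / 0.8850² = 3.899×10^4 N

P_cr ≈ 39.0 kN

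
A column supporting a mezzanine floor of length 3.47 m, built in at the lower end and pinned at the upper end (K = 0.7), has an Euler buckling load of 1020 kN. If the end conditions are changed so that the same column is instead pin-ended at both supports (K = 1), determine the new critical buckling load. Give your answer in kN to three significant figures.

P_cr ∝ 1/K², so P_cr,new = P_cr,old × (K_old/K_new)² = 1020 × (0.7/1)²
= 1020 × 0.4900 = 500 kN

P_cr ≈ 500 kN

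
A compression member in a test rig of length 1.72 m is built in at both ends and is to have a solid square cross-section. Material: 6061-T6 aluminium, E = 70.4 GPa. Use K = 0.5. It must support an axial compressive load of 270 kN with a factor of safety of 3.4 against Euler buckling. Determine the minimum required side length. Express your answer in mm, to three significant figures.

a ≈ 58.5 mm

Required P_cr = n·P = 3.4 × 270 = 918.0 kN
L_e = K·L = 0.5 × 1.72 = 0.8600 m
Required I = P_cr·L_e²/(π²E) = 9.180×10^5 × 0.8600² / (π² × 7.04×10^10) = 9.772×10^-7 m⁴
I_req = 9.772×10^5 mm⁴
Solid square: I = a⁴/12  ⇒  a = (12I)^(1/4) = (12×9.772×10^5)^(1/4) = 58.5 mm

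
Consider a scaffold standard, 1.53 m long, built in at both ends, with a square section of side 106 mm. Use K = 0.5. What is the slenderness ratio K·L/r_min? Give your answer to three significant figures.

For a square r = a/√12 = 106/√12 = 30.60 mm
L_e = K·L = 0.5 × 1.53 m = 0.7650 m = 765.00 mm
λ = L_e / r_min = 765.00 / 30.60 = 25.0

λ ≈ 25.0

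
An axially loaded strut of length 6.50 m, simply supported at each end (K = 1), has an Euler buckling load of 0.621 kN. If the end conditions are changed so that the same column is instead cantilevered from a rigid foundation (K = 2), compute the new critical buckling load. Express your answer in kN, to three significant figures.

P_cr ∝ 1/K², so P_cr,new = P_cr,old × (K_old/K_new)² = 0.621 × (1/2)²
= 0.621 × 0.2500 = 0.155 kN

P_cr ≈ 0.155 kN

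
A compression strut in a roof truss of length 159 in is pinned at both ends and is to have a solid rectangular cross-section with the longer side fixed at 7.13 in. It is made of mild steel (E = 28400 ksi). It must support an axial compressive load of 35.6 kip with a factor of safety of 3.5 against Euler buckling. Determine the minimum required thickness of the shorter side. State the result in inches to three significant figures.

b ≈ 2.66 in

Required P_cr = n·P = 3.5 × 35.6 = 124.6 kip
L_e = K·L = 1 × 159 = 159.0 in
Required I = P_cr·L_e²/(π²E) = 1.246×10^5 × 159.0² / (π² × 2.84×10^7) = 11.24 in⁴
Rectangle, weak axis: I_min = h·b³/12 with h = 7.13 in fixed  ⇒  b = (12I/h)^(1/3) = 2.66 in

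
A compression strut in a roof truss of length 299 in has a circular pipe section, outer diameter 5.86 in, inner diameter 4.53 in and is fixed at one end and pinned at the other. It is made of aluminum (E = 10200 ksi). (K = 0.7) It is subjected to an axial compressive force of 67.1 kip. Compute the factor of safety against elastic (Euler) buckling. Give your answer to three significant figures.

n ≈ 1.27

d_o = 5.86 in, d_i = 4.53 in
I = π(d_o⁴ − d_i⁴)/64 = π(5.86⁴ − 4.530⁴)/64 = 37.21 in⁴
Effective length L_e = K·L = 0.7 × 299 = 209.3 in
P_cr = π²EI / L_e² = π² × 10200×10³ × 37.21 / 209.3² = 8.552×10^4 lb
Factor of safety n = P_cr / P = 85.518 / 67.1 = 1.27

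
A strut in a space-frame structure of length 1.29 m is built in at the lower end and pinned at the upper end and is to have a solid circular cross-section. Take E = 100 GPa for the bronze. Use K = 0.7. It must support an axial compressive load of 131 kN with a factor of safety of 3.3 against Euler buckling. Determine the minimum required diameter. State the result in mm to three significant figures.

d ≈ 51.9 mm

Required P_cr = n·P = 3.3 × 131 = 432.3 kN
L_e = K·L = 0.7 × 1.29 = 0.9030 m
Required I = P_cr·L_e²/(π²E) = 4.323×10^5 × 0.9030² / (π² × 1.00×10^11) = 3.572×10^-7 m⁴
I_req = 3.572×10^5 mm⁴
Solid circle: I = πd⁴/64  ⇒  d = (64I/π)^(1/4) = (64×3.572×10^5/π)^(1/4) = 51.9 mm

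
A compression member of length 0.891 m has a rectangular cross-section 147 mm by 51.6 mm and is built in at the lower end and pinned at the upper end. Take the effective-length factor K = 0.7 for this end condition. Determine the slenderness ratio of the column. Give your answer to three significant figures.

For a rectangle r_min = b/√12 = 51.6/√12 = 14.90 mm
L_e = K·L = 0.7 × 0.891 m = 0.6237 m = 623.70 mm
λ = L_e / r_min = 623.70 / 14.90 = 41.9

λ ≈ 41.9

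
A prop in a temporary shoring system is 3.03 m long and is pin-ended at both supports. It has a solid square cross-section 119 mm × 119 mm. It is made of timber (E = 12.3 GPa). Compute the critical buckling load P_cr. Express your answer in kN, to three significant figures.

P_cr ≈ 221 kN

I = a⁴/12 = 119⁴/12 = 1.671×10^7 mm⁴
I = 1.671×10^7 mm⁴ = 1.671×10^-5 m⁴
Effective length L_e = K·L = 1 × 3.03 = 3.030 m
P_cr = π²EI / L_e² = π² × 12.3×10⁹ × 1.671×10^-5 / 3.030² = 2.210×10^5 N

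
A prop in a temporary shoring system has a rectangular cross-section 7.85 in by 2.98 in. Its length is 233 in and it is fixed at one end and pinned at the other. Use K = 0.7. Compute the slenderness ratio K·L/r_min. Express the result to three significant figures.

λ ≈ 190

For a rectangle r_min = b/√12 = 2.98/√12 = 0.8603 in
L_e = K·L = 0.7 × 233 = 163.1 in
λ = L_e / r_min = 163.10 / 0.8603 = 190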